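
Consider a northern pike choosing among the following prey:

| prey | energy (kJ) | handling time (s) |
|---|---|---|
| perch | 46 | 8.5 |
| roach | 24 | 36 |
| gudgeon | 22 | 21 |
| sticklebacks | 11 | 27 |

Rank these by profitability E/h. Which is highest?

perch

Profitability E/h (kJ/s): perch = 46/8.5 = 5.41, roach = 24/36 = 0.667, gudgeon = 22/21 = 1.05, sticklebacks = 11/27 = 0.407.
Ranked: perch > gudgeon > roach > sticklebacks.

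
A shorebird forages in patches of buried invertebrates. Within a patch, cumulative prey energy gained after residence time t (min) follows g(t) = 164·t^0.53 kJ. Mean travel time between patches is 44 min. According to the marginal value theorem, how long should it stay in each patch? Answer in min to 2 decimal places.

Optimal t* satisfies g'(t*) = g(t*)/(T + t*).
g'(t) = 0.53·164·t^-0.47. Setting 0.53·164·t^-0.47 = 164·t^0.53/(44+t) gives 0.53(44+t) = t, so 0.47·t = 0.53×44.
t* = 0.53×44/0.47 = 49.62 min.

49.62 min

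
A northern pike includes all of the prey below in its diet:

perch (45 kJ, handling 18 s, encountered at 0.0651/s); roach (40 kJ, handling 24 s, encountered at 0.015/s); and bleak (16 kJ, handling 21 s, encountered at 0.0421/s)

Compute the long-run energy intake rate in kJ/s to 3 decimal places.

1.230 kJ/s

Energy encountered per unit search time: 0.0651×45 + 0.015×40 + 0.0421×16 = 4.203 kJ/s.
Handling time per unit search time: 0.0651×18 + 0.015×24 + 0.0421×21 = 2.416.
Rate = 4.203/(1 + 2.416) = 1.23 kJ/s.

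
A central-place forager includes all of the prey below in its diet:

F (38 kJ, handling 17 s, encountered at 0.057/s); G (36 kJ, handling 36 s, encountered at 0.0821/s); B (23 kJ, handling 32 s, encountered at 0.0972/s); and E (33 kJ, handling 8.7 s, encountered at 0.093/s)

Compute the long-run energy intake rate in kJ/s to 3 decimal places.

R = Σλ_iE_i / (1 + Σλ_ih_i)
Numerator: 0.057×38 + 0.0821×36 + 0.0972×23 + 0.093×33 = 10.43
Denominator: 1 + 0.057×17 + 0.0821×36 + 0.0972×32 + 0.093×8.7 = 8.844
R = 10.43/8.844 = 1.179 kJ/s

1.179 kJ/s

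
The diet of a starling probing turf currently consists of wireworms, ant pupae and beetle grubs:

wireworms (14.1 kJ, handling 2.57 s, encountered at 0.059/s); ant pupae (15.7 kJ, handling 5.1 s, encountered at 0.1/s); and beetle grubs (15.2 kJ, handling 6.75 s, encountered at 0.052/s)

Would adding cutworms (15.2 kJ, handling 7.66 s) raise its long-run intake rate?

Current rate: (0.059×14.1 + 0.1×15.7 + 0.052×15.2)/(1 + 0.059×2.57 + 0.1×5.1 + 0.052×6.75) = 1.586 kJ/s.
cutworms: E/h = 15.2/7.66 = 1.984 kJ/s.
Since 1.984 > R, including cutworms increases the long-run rate.

Yes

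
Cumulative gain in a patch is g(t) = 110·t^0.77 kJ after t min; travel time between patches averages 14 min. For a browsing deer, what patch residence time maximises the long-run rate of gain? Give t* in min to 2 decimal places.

46.87 min

Maximise g(t)/(T+t): set derivative to zero → g'(t)(T+t) = g(t).
g'(t) = 0.77·110·t^-0.23. Setting 0.77·110·t^-0.23 = 110·t^0.77/(14+t) gives 0.77(14+t) = t, so 0.23·t = 0.77×14.
t* = 0.77×14/0.23 = 46.87 min.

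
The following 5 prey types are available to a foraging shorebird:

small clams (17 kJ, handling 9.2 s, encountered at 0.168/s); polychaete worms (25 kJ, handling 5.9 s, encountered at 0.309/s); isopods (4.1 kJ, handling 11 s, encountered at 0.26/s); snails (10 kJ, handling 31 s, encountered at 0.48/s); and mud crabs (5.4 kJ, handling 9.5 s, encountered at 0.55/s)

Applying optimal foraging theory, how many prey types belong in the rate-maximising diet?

Profitabilities (E/h, kJ/s): polychaete worms 4.24, small clams 1.85, mud crabs 0.568, isopods 0.373, snails 0.323. Add prey in this order while the next type's profitability exceeds the intake rate on those already taken.
Rate on top 1: 2.736. small clams: 1.85 < 2.736 → exclude; stop.
Optimal diet: polychaete worms — 1 of 5 types.

1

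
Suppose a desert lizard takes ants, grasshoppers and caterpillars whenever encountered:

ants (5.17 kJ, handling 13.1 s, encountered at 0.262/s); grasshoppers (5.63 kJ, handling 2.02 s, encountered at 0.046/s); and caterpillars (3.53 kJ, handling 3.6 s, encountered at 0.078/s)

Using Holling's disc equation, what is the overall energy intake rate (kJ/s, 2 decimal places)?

0.39 kJ/s

R = (0.262×5.17 + 0.046×5.63 + 0.078×3.53) / (1 + 0.262×13.1 + 0.046×2.02 + 0.078×3.6) = 1.889/4.806 = 0.393 kJ/s.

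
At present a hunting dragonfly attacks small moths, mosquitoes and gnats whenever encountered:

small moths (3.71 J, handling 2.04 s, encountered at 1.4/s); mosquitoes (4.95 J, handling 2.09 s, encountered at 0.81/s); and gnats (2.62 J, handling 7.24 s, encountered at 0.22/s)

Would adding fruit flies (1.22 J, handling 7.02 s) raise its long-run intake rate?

Intake rate on the current diet: R = (1.4×3.71 + 0.81×4.95 + 0.22×2.62) / (1 + 1.4×2.04 + 0.81×2.09 + 0.22×7.24) = 9.78/7.142 = 1.369 J/s.
fruit flies: E/h = 1.22/7.02 = 0.1738 J/s.
Since 0.1738 < R, time spent handling fruit flies is better spent searching.

No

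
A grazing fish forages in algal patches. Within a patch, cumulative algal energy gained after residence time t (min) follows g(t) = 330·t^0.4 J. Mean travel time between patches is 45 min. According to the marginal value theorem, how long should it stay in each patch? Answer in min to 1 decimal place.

Maximise g(t)/(T+t): set derivative to zero → g'(t)(T+t) = g(t).
g'(t) = 0.4·330·t^-0.6. Setting 0.4·330·t^-0.6 = 330·t^0.4/(45+t) gives 0.4(45+t) = t, so 0.60·t = 0.4×45.
t* = 0.4×45/0.60 = 30 min.

30.0 min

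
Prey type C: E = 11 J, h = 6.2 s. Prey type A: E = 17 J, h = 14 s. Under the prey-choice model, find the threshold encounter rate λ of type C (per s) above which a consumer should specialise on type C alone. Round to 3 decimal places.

0.350 per s

At the threshold, the rate on type C alone equals the profitability of type A: λ·11/(1 + λ·6.2) = 17/14 = 1.214.
Rearranging, λ(11 − 1.214×6.2) = 1.214, so λ = 1.214/3.471 = 0.3498 per s.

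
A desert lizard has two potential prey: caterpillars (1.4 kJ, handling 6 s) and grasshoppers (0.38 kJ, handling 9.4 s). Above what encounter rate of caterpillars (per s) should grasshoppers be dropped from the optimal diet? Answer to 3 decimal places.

0.035 per s

At the threshold, the rate on caterpillars alone equals the profitability of grasshoppers: λ·1.4/(1 + λ·6) = 0.38/9.4 = 0.04043.
Rearranging, λ(1.4 − 0.04043×6) = 0.04043, so λ = 0.04043/1.157 = 0.03493 per s.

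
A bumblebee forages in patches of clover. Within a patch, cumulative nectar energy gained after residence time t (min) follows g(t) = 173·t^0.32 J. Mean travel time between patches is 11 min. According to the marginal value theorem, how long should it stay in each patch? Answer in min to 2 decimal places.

5.18 min

By the marginal value theorem, leave when the instantaneous gain rate g'(t) equals the habitat-wide average g(t)/(T + t).
g'(t) = 0.32·173·t^-0.68. Setting 0.32·173·t^-0.68 = 173·t^0.32/(11+t) gives 0.32(11+t) = t, so 0.68·t = 0.32×11.
t* = 0.32×11/0.68 = 5.176 min.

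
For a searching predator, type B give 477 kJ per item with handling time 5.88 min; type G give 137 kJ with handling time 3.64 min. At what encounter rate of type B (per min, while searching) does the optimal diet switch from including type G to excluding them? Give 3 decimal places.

Drop type G once their profitability E₂/h₂ falls below the rate achievable on type B alone: E₂/h₂ = λE₁/(1 + λh₁).
Solve for λ: λE₁h₂ = E₂(1 + λh₁) → λ(E₁h₂ − E₂h₁) = E₂ → λ = E₂/(E₁h₂ − E₂h₁).
λ = 137/(477×3.64 − 137×5.88) = 137/930.7 = 0.1472 per min.

0.147 per min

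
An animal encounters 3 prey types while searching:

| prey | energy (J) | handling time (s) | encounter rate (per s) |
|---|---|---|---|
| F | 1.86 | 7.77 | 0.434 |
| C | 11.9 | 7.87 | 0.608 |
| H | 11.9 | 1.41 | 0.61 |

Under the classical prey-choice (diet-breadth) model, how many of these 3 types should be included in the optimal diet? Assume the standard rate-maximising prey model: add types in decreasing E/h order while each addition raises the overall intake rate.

Profitabilities (E/h, J/s): H 8.44, C 1.51, F 0.239. Add prey in this order while the next type's profitability exceeds the intake rate on those already taken.
Rate on top 1: 3.902. C: 1.51 < 3.902 → exclude; stop.
Optimal diet: H — 1 of 3 types.

1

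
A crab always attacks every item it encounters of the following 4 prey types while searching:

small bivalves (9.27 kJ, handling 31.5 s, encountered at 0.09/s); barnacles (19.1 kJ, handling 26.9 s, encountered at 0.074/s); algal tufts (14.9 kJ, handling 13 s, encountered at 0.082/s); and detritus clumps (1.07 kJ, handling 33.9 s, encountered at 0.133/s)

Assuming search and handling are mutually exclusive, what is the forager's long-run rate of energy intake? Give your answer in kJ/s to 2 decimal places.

R = Σλ_iE_i / (1 + Σλ_ih_i)
Numerator: 0.09×9.27 + 0.074×19.1 + 0.082×14.9 + 0.133×1.07 = 3.612
Denominator: 1 + 0.09×31.5 + 0.074×26.9 + 0.082×13 + 0.133×33.9 = 11.4
R = 3.612/11.4 = 0.3168 kJ/s

0.32 kJ/s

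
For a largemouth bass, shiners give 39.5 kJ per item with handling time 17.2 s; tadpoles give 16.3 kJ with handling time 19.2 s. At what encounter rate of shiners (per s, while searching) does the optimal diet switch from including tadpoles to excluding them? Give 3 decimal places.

0.034 per s

The zero-one rule: include tadpoles iff E₂/h₂ > λE₁/(1+λh₁). Equality gives the switch point.
λE₁h₂ = E₂ + λE₂h₁ ⇒ λ = E₂/(E₁h₂ − E₂h₁) = 16.3/(758.4 − 280.4) = 0.0341 per s.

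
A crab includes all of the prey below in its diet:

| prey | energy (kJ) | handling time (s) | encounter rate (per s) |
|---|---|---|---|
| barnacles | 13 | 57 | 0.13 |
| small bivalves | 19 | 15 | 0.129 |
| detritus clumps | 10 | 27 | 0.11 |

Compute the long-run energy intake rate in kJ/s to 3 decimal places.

0.394 kJ/s

Energy encountered per unit search time: 0.13×13 + 0.129×19 + 0.11×10 = 5.241 kJ/s.
Handling time per unit search time: 0.13×57 + 0.129×15 + 0.11×27 = 12.32.
Rate = 5.241/(1 + 12.32) = 0.3936 kJ/s.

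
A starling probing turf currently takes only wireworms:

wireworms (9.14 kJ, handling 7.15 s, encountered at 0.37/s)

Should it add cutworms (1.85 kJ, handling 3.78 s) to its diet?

On wireworms alone, R = ΣλE/(1+Σλh) = 3.382/3.646 = 0.9277 kJ/s.
Profitability of cutworms: 1.85/3.78 = 0.4894 kJ/s.
Since 0.4894 < R, time spent handling cutworms is better spent searching.

No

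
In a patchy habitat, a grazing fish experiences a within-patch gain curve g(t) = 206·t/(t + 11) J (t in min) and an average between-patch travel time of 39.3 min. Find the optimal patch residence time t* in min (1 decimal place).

20.8 min

Maximise g(t)/(T+t): set derivative to zero → g'(t)(T+t) = g(t).
g'(t) = 206·11/(t + 11)². Setting 206·11/(t+11)² = 206t/[(t+11)(39.3+t)] gives 11(39.3+t) = t(t+11), so t² = 11×39.3 = 432.3.
t* = √432.3 = 20.79 min.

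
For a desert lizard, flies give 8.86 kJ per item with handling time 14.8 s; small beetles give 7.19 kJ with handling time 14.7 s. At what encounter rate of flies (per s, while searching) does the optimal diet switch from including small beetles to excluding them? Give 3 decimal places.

At the threshold, the rate on flies alone equals the profitability of small beetles: λ·8.86/(1 + λ·14.8) = 7.19/14.7 = 0.4891.
Rearranging, λ(8.86 − 0.4891×14.8) = 0.4891, so λ = 0.4891/1.621 = 0.3017 per s.

0.302 per s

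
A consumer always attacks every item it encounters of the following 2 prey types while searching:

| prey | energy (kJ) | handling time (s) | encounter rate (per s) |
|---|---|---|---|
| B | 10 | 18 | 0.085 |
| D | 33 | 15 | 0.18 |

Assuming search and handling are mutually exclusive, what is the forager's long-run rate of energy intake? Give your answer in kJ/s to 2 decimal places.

1.30 kJ/s

Energy encountered per unit search time: 0.085×10 + 0.18×33 = 6.79 kJ/s.
Handling time per unit search time: 0.085×18 + 0.18×15 = 4.23.
Rate = 6.79/(1 + 4.23) = 1.298 kJ/s.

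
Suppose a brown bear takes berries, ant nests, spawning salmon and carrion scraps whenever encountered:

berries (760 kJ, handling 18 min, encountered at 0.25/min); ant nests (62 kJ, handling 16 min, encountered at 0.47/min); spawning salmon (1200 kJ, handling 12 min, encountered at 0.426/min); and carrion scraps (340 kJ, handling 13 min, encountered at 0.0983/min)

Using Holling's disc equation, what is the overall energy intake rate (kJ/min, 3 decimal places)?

R = Σλ_iE_i / (1 + Σλ_ih_i)
Numerator: 0.25×760 + 0.47×62 + 0.426×1200 + 0.0983×340 = 763.8
Denominator: 1 + 0.25×18 + 0.47×16 + 0.426×12 + 0.0983×13 = 19.41
R = 763.8/19.41 = 39.35 kJ/min

39.349 kJ/min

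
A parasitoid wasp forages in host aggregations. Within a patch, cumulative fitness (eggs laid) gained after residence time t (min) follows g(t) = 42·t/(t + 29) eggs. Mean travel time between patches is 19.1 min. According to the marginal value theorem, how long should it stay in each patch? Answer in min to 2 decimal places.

23.54 min

Maximise g(t)/(T+t): set derivative to zero → g'(t)(T+t) = g(t).
g'(t) = 42·29/(t + 29)². Setting 42·29/(t+29)² = 42t/[(t+29)(19.1+t)] gives 29(19.1+t) = t(t+29), so t² = 29×19.1 = 553.9.
t* = √553.9 = 23.54 min.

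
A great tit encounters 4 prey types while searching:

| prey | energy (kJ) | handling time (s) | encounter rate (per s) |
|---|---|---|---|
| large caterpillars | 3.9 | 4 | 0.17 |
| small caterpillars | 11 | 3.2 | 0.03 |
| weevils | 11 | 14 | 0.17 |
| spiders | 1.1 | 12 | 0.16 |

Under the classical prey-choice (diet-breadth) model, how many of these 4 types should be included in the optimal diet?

Rank by E/h (kJ/s): small caterpillars 3.44, large caterpillars 0.975, weevils 0.786, spiders 0.0917. Include each in turn until the next type's E/h falls below the running intake rate.
Rate on top 1: 0.3011. large caterpillars: 0.975 > 0.3011 → include.
Rate on top 2: 0.5591. weevils: 0.786 > 0.5591 → include.
Rate on top 3: 0.6889. spiders: 0.0917 < 0.6889 → exclude; stop.
Optimal diet: small caterpillars, large caterpillars, weevils — 3 of 4 types.

3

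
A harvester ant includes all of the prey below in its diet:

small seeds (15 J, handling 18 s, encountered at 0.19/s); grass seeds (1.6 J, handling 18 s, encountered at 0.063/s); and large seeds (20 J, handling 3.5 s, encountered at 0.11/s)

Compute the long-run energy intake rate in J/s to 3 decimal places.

Energy encountered per unit search time: 0.19×15 + 0.063×1.6 + 0.11×20 = 5.151 J/s.
Handling time per unit search time: 0.19×18 + 0.063×18 + 0.11×3.5 = 4.939.
Rate = 5.151/(1 + 4.939) = 0.8673 J/s.

0.867 J/s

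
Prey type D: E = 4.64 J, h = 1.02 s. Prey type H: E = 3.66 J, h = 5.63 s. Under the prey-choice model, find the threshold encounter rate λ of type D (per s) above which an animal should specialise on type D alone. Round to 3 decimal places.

At the threshold, the rate on type D alone equals the profitability of type H: λ·4.64/(1 + λ·1.02) = 3.66/5.63 = 0.6501.
Rearranging, λ(4.64 − 0.6501×1.02) = 0.6501, so λ = 0.6501/3.977 = 0.1635 per s.

0.163 per s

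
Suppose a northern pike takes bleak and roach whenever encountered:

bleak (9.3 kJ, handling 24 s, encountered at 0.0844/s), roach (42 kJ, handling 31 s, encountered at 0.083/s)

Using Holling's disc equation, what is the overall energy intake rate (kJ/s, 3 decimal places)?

R = (0.0844×9.3 + 0.083×42) / (1 + 0.0844×24 + 0.083×31) = 4.271/5.599 = 0.7629 kJ/s.

0.763 kJ/s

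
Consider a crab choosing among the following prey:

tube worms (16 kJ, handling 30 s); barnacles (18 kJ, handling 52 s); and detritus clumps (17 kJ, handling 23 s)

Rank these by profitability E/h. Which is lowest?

In descending order of E/h:
detritus clumps: 17/23 = 0.739 kJ/s
tube worms: 16/30 = 0.533 kJ/s
barnacles: 18/52 = 0.346 kJ/s

barnacles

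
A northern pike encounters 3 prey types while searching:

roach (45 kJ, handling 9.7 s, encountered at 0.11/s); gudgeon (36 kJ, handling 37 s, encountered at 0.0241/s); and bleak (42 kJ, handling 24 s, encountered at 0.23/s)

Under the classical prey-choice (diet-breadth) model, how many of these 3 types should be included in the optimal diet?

1

Profitabilities (E/h, kJ/s): roach 4.64, bleak 1.75, gudgeon 0.973. Add prey in this order while the next type's profitability exceeds the intake rate on those already taken.
Rate on top 1: 2.395. bleak: 1.75 < 2.395 → exclude; stop.
Optimal diet: roach — 1 of 3 types.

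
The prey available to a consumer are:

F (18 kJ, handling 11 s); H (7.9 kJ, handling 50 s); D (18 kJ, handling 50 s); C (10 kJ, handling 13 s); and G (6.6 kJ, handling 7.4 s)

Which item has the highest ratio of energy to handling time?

F

Profitability E/h (kJ/s): F = 18/11 = 1.64, H = 7.9/50 = 0.158, D = 18/50 = 0.36, C = 10/13 = 0.769, G = 6.6/7.4 = 0.892.
Ranked: F > G > C > D > H.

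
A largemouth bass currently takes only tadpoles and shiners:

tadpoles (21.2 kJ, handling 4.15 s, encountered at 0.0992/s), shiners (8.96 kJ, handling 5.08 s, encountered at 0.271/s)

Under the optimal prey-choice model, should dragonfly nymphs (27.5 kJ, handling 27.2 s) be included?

Current rate: (0.0992×21.2 + 0.271×8.96)/(1 + 0.0992×4.15 + 0.271×5.08) = 1.625 kJ/s.
Profitability of dragonfly nymphs: 27.5/27.2 = 1.011 kJ/s.
1.011 < 1.625, so adding dragonfly nymphs would lower the average — exclude it.

No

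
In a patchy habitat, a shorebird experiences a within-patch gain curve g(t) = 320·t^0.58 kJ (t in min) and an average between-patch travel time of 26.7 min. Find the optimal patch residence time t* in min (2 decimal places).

36.87 min

Maximise g(t)/(T+t): set derivative to zero → g'(t)(T+t) = g(t).
g'(t) = 0.58·320·t^-0.42. Setting 0.58·320·t^-0.42 = 320·t^0.58/(26.7+t) gives 0.58(26.7+t) = t, so 0.42·t = 0.58×26.7.
t* = 0.58×26.7/0.42 = 36.87 min.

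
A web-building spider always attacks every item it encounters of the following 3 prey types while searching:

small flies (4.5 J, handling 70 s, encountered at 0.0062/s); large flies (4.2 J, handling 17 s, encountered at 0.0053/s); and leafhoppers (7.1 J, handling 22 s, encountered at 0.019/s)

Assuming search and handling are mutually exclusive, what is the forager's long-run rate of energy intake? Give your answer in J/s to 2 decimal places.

R = Σλ_iE_i / (1 + Σλ_ih_i)
Numerator: 0.0062×4.5 + 0.0053×4.2 + 0.019×7.1 = 0.1851
Denominator: 1 + 0.0062×70 + 0.0053×17 + 0.019×22 = 1.942
R = 0.1851/1.942 = 0.09529 J/s

0.10 J/s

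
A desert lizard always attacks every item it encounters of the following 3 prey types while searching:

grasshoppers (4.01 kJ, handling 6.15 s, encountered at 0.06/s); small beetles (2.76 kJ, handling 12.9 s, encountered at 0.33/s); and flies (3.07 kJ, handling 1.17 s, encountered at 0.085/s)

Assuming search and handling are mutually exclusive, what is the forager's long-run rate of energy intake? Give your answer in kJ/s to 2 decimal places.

R = (0.06×4.01 + 0.33×2.76 + 0.085×3.07) / (1 + 0.06×6.15 + 0.33×12.9 + 0.085×1.17) = 1.412/5.725 = 0.2467 kJ/s.

0.25 kJ/s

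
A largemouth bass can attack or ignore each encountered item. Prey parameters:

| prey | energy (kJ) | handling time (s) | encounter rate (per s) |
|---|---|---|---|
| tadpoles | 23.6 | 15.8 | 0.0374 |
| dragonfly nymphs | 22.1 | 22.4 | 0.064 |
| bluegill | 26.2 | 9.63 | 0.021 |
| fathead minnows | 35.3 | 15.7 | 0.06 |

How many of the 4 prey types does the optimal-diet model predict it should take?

E/h in descending order: bluegill 2.72, fathead minnows 2.25, tadpoles 1.49, dragonfly nymphs 0.987 kJ/s. The optimal diet is the largest prefix of this list for which every included type satisfies E_i/h_i > R on the types above it.
Rate on top 1: 0.4576. fathead minnows: 2.25 > 0.4576 → include.
Rate on top 2: 1.244. tadpoles: 1.49 > 1.244 → include.
Rate on top 3: 1.298. dragonfly nymphs: 0.987 < 1.298 → exclude; stop.
Optimal diet: bluegill, fathead minnows, tadpoles — 3 of 4 types.

3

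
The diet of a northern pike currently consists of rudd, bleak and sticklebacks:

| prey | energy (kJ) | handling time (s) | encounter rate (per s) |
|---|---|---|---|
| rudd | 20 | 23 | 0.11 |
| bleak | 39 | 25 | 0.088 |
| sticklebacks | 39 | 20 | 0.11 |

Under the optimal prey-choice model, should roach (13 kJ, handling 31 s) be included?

Current rate: (0.11×20 + 0.088×39 + 0.11×39)/(1 + 0.11×23 + 0.088×25 + 0.11×20) = 1.251 kJ/s.
Profitability of roach: 13/31 = 0.4194 kJ/s.
Since 0.4194 < R, time spent handling roach is better spent searching.

No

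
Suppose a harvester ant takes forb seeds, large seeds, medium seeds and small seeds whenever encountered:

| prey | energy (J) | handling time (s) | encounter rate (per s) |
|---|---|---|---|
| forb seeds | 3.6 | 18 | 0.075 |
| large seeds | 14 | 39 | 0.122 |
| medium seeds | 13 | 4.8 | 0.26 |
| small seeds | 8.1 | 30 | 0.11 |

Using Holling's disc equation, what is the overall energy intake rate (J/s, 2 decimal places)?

0.54 J/s

R = (0.075×3.6 + 0.122×14 + 0.26×13 + 0.11×8.1) / (1 + 0.075×18 + 0.122×39 + 0.26×4.8 + 0.11×30) = 6.249/11.66 = 0.5361 J/s.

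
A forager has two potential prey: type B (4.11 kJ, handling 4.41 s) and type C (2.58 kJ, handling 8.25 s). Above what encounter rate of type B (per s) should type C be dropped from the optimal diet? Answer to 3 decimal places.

Drop type C once their profitability E₂/h₂ falls below the rate achievable on type B alone: E₂/h₂ = λE₁/(1 + λh₁).
Solve for λ: λE₁h₂ = E₂(1 + λh₁) → λ(E₁h₂ − E₂h₁) = E₂ → λ = E₂/(E₁h₂ − E₂h₁).
λ = 2.58/(4.11×8.25 − 2.58×4.41) = 2.58/22.53 = 0.1145 per s.

0.115 per s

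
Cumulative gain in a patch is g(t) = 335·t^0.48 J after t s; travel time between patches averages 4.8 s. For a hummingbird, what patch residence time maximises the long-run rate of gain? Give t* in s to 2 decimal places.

Optimal t* satisfies g'(t*) = g(t*)/(T + t*).
g'(t) = 0.48·335·t^-0.52. Setting 0.48·335·t^-0.52 = 335·t^0.48/(4.8+t) gives 0.48(4.8+t) = t, so 0.52·t = 0.48×4.8.
t* = 0.48×4.8/0.52 = 4.431 s.

4.43 s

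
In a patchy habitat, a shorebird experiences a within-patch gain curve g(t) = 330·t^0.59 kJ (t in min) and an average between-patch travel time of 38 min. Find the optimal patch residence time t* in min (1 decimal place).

Maximise g(t)/(T+t): set derivative to zero → g'(t)(T+t) = g(t).
g'(t) = 0.59·330·t^-0.41. Setting 0.59·330·t^-0.41 = 330·t^0.59/(38+t) gives 0.59(38+t) = t, so 0.41·t = 0.59×38.
t* = 0.59×38/0.41 = 54.68 min.

54.7 min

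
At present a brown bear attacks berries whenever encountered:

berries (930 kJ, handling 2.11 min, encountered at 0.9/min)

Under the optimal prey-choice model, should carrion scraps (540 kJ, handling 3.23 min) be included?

Intake rate on the current diet: R = (0.9×930) / (1 + 0.9×2.11) = 837/2.899 = 288.7 kJ/min.
carrion scraps: E/h = 540/3.23 = 167.2 kJ/min.
167.2 < 288.7, so adding carrion scraps would lower the average — exclude it.

No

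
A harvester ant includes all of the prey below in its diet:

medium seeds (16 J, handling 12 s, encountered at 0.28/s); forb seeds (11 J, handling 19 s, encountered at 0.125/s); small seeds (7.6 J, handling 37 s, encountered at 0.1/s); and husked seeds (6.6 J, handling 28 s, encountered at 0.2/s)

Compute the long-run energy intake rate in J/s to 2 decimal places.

R = Σλ_iE_i / (1 + Σλ_ih_i)
Numerator: 0.28×16 + 0.125×11 + 0.1×7.6 + 0.2×6.6 = 7.935
Denominator: 1 + 0.28×12 + 0.125×19 + 0.1×37 + 0.2×28 = 16.04
R = 7.935/16.04 = 0.4949 J/s

0.49 J/s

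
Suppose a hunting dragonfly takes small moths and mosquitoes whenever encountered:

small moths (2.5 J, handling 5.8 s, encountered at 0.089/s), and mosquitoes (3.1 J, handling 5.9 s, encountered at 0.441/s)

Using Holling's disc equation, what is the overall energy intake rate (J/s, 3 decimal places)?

0.386 J/s

R = (0.089×2.5 + 0.441×3.1) / (1 + 0.089×5.8 + 0.441×5.9) = 1.59/4.118 = 0.386 J/s.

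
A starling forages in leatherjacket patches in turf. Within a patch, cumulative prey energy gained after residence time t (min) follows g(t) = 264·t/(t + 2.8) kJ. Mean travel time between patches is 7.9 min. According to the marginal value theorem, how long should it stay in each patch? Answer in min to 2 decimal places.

4.70 min

Optimal t* satisfies g'(t*) = g(t*)/(T + t*).
g'(t) = 264·2.8/(t + 2.8)². Setting 264·2.8/(t+2.8)² = 264t/[(t+2.8)(7.9+t)] gives 2.8(7.9+t) = t(t+2.8), so t² = 2.8×7.9 = 22.12.
t* = √22.12 = 4.703 min.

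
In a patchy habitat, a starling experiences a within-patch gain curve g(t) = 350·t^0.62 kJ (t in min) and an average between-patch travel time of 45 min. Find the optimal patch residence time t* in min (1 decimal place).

73.4 min

Optimal t* satisfies g'(t*) = g(t*)/(T + t*).
g'(t) = 0.62·350·t^-0.38. Setting 0.62·350·t^-0.38 = 350·t^0.62/(45+t) gives 0.62(45+t) = t, so 0.38·t = 0.62×45.
t* = 0.62×45/0.38 = 73.42 min.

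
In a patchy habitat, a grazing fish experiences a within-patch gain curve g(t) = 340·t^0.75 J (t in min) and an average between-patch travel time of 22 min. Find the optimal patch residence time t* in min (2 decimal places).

By the marginal value theorem, leave when the instantaneous gain rate g'(t) equals the habitat-wide average g(t)/(T + t).
g'(t) = 0.75·340·t^-0.25. Setting 0.75·340·t^-0.25 = 340·t^0.75/(22+t) gives 0.75(22+t) = t, so 0.25·t = 0.75×22.
t* = 0.75×22/0.25 = 66 min.

66.00 min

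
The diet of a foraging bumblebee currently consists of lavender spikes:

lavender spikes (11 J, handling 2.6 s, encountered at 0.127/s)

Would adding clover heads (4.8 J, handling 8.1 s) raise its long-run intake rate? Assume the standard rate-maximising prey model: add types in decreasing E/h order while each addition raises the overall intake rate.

Current rate: (0.127×11)/(1 + 0.127×2.6) = 1.05 J/s.
clover heads: E/h = 4.8/8.1 = 0.5926 J/s.
0.5926 < 1.05, so adding clover heads would lower the average — exclude it.

No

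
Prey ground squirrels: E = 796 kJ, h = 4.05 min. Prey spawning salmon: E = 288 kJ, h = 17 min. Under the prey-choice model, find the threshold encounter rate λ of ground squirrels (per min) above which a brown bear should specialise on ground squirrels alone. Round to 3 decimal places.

At the threshold, the rate on ground squirrels alone equals the profitability of spawning salmon: λ·796/(1 + λ·4.05) = 288/17 = 16.94.
Rearranging, λ(796 − 16.94×4.05) = 16.94, so λ = 16.94/727.4 = 0.02329 per min.

0.023 per min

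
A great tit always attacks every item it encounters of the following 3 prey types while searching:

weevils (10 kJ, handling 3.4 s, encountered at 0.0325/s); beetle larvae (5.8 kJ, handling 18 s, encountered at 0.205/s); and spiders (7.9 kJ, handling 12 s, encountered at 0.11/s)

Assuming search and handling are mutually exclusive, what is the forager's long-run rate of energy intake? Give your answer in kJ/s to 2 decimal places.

0.39 kJ/s

R = (0.0325×10 + 0.205×5.8 + 0.11×7.9) / (1 + 0.0325×3.4 + 0.205×18 + 0.11×12) = 2.383/6.12 = 0.3893 kJ/s.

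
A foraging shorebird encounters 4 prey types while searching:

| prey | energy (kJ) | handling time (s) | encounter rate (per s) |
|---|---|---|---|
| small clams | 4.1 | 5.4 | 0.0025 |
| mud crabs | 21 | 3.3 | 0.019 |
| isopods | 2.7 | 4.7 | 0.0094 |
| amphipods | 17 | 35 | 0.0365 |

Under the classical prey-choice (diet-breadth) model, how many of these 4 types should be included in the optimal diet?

Profitabilities (E/h, kJ/s): mud crabs 6.36, small clams 0.759, isopods 0.574, amphipods 0.486. Add prey in this order while the next type's profitability exceeds the intake rate on those already taken.
Rate on top 1: 0.3755. small clams: 0.759 > 0.3755 → include.
Rate on top 2: 0.3803. isopods: 0.574 > 0.3803 → include.
Rate on top 3: 0.3879. amphipods: 0.486 > 0.3879 → include.
Optimal diet: mud crabs, small clams, isopods, amphipods — 4 of 4 types.

4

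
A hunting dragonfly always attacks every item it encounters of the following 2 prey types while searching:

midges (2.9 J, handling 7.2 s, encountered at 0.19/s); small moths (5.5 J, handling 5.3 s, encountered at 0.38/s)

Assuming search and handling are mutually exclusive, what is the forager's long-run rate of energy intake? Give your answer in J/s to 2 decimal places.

0.60 J/s

R = (0.19×2.9 + 0.38×5.5) / (1 + 0.19×7.2 + 0.38×5.3) = 2.641/4.382 = 0.6027 J/s.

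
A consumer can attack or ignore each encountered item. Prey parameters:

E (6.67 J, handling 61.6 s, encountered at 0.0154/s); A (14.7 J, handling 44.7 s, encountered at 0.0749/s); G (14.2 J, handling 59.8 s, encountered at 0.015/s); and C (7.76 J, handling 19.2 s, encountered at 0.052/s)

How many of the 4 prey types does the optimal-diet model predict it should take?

2

E/h in descending order: C 0.404, A 0.329, G 0.237, E 0.108 J/s. The optimal diet is the largest prefix of this list for which every included type satisfies E_i/h_i > R on the types above it.
Rate on top 1: 0.2019. A: 0.329 > 0.2019 → include.
Rate on top 2: 0.2814. G: 0.237 < 0.2814 → exclude; stop.
Optimal diet: C, A — 2 of 4 types.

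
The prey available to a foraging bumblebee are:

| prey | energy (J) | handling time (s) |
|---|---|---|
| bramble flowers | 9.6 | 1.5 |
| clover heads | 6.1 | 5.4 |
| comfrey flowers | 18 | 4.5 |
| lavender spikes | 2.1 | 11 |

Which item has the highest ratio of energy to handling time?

In descending order of E/h:
bramble flowers: 9.6/1.5 = 6.4 J/s
comfrey flowers: 18/4.5 = 4 J/s
clover heads: 6.1/5.4 = 1.13 J/s
lavender spikes: 2.1/11 = 0.191 J/s

bramble flowers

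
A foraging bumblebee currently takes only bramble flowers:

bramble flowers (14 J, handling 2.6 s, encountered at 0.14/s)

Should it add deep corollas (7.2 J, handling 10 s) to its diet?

On bramble flowers alone, R = ΣλE/(1+Σλh) = 1.96/1.364 = 1.437 J/s.
Profitability of deep corollas: 7.2/10 = 0.72 J/s.
Since 0.72 < R, time spent handling deep corollas is better spent searching.

No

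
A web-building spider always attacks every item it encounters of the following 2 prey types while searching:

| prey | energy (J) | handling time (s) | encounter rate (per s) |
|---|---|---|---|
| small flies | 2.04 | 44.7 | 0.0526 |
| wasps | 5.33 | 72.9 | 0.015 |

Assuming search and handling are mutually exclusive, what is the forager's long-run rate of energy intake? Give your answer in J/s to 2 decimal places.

R = (0.0526×2.04 + 0.015×5.33) / (1 + 0.0526×44.7 + 0.015×72.9) = 0.1873/4.445 = 0.04213 J/s.

0.04 J/s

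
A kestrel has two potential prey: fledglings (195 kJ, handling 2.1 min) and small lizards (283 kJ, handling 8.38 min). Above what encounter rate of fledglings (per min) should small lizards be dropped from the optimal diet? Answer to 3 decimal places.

Drop small lizards once their profitability E₂/h₂ falls below the rate achievable on fledglings alone: E₂/h₂ = λE₁/(1 + λh₁).
Solve for λ: λE₁h₂ = E₂(1 + λh₁) → λ(E₁h₂ − E₂h₁) = E₂ → λ = E₂/(E₁h₂ − E₂h₁).
λ = 283/(195×8.38 − 283×2.1) = 283/1040 = 0.2722 per min.

0.272 per min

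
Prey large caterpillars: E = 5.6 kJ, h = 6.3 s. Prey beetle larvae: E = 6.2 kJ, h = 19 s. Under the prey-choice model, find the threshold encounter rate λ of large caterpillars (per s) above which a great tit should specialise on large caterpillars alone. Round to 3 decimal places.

0.092 per s

The zero-one rule: include beetle larvae iff E₂/h₂ > λE₁/(1+λh₁). Equality gives the switch point.
λE₁h₂ = E₂ + λE₂h₁ ⇒ λ = E₂/(E₁h₂ − E₂h₁) = 6.2/(106.4 − 39.06) = 0.09207 per s.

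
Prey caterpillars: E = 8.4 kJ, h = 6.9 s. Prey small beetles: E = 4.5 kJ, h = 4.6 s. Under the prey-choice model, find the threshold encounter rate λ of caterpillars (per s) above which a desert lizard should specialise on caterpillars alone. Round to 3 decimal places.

The zero-one rule: include small beetles iff E₂/h₂ > λE₁/(1+λh₁). Equality gives the switch point.
λE₁h₂ = E₂ + λE₂h₁ ⇒ λ = E₂/(E₁h₂ − E₂h₁) = 4.5/(38.64 − 31.05) = 0.5929 per s.

0.593 per s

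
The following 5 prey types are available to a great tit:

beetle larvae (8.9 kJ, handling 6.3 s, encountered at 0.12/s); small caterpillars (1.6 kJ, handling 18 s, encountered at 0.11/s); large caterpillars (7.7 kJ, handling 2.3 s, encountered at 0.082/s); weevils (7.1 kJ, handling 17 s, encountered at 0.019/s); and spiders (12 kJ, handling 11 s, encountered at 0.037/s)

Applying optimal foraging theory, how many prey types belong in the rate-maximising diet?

Profitabilities (E/h, kJ/s): large caterpillars 3.35, beetle larvae 1.41, spiders 1.09, weevils 0.418, small caterpillars 0.0889. Add prey in this order while the next type's profitability exceeds the intake rate on those already taken.
Rate on top 1: 0.5312. beetle larvae: 1.41 > 0.5312 → include.
Rate on top 2: 0.8739. spiders: 1.09 > 0.8739 → include.
Rate on top 3: 0.9115. weevils: 0.418 < 0.9115 → exclude; stop.
Optimal diet: large caterpillars, beetle larvae, spiders — 3 of 5 types.

3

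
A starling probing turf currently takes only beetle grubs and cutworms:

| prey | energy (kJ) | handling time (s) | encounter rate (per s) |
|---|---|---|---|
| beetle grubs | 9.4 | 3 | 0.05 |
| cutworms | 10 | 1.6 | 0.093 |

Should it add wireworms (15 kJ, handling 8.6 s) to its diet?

On beetle grubs and cutworms alone, R = ΣλE/(1+Σλh) = 1.4/1.299 = 1.078 kJ/s.
Profitability of wireworms: 15/8.6 = 1.744 kJ/s.
1.744 > 1.078, so adding wireworms raises the average — include it.

Yes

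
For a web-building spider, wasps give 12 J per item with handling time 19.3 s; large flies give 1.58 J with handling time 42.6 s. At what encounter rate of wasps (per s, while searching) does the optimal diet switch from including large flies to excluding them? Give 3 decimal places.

At the threshold, the rate on wasps alone equals the profitability of large flies: λ·12/(1 + λ·19.3) = 1.58/42.6 = 0.03709.
Rearranging, λ(12 − 0.03709×19.3) = 0.03709, so λ = 0.03709/11.28 = 0.003287 per s.

0.003 per s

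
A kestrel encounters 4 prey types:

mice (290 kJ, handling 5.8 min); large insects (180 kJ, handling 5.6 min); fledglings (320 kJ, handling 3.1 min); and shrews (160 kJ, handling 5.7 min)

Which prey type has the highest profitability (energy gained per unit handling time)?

fledglings

Profitability E/h (kJ/min): mice = 290/5.8 = 50, large insects = 180/5.6 = 32.1, fledglings = 320/3.1 = 103, shrews = 160/5.7 = 28.1.
Ranked: fledglings > mice > large insects > shrews.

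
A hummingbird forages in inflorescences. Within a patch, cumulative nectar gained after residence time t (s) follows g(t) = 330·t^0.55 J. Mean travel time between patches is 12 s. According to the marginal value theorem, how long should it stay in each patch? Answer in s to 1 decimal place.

Optimal t* satisfies g'(t*) = g(t*)/(T + t*).
g'(t) = 0.55·330·t^-0.45. Setting 0.55·330·t^-0.45 = 330·t^0.55/(12+t) gives 0.55(12+t) = t, so 0.45·t = 0.55×12.
t* = 0.55×12/0.45 = 14.67 s.

14.7 s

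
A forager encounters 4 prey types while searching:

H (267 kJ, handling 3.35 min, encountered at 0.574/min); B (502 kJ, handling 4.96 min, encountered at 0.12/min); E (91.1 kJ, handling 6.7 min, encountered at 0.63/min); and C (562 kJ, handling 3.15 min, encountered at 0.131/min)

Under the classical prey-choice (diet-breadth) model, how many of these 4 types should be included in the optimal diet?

Profitabilities (E/h, kJ/min): C 178, B 101, H 79.7, E 13.6. Add prey in this order while the next type's profitability exceeds the intake rate on those already taken.
Rate on top 1: 52.12. B: 101 > 52.12 → include.
Rate on top 2: 66.67. H: 79.7 > 66.67 → include.
Rate on top 3: 73.04. E: 13.6 < 73.04 → exclude; stop.
Optimal diet: C, B, H — 3 of 4 types.

3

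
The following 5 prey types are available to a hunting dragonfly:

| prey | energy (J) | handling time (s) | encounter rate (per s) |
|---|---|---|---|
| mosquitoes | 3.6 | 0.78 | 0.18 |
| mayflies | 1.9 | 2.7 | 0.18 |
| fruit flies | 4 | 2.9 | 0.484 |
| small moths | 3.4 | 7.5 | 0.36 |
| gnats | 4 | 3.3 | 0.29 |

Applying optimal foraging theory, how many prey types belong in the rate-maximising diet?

Profitabilities (E/h, J/s): mosquitoes 4.62, fruit flies 1.38, gnats 1.21, mayflies 0.704, small moths 0.453. Add prey in this order while the next type's profitability exceeds the intake rate on those already taken.
Rate on top 1: 0.5682. fruit flies: 1.38 > 0.5682 → include.
Rate on top 2: 1.016. gnats: 1.21 > 1.016 → include.
Rate on top 3: 1.069. mayflies: 0.704 < 1.069 → exclude; stop.
Optimal diet: mosquitoes, fruit flies, gnats — 3 of 5 types.

3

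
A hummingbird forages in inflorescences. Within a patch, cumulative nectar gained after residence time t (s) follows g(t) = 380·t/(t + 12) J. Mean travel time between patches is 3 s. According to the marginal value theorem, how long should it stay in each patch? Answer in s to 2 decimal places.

Optimal t* satisfies g'(t*) = g(t*)/(T + t*).
g'(t) = 380·12/(t + 12)². Setting 380·12/(t+12)² = 380t/[(t+12)(3+t)] gives 12(3+t) = t(t+12), so t² = 12×3 = 36.
t* = √36 = 6 s.

6.00 s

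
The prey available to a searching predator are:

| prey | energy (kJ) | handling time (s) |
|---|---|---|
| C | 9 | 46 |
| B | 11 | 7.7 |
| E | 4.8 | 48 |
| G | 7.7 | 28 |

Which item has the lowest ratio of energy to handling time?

Profitability E/h (kJ/s): C = 9/46 = 0.196, B = 11/7.7 = 1.43, E = 4.8/48 = 0.1, G = 7.7/28 = 0.275.
Ranked: B > G > C > E.

E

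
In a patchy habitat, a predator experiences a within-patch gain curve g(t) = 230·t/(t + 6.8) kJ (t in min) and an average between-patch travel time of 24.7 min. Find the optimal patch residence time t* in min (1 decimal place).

By the marginal value theorem, leave when the instantaneous gain rate g'(t) equals the habitat-wide average g(t)/(T + t).
g'(t) = 230·6.8/(t + 6.8)². Setting 230·6.8/(t+6.8)² = 230t/[(t+6.8)(24.7+t)] gives 6.8(24.7+t) = t(t+6.8), so t² = 6.8×24.7 = 168.
t* = √168 = 12.96 min.

13.0 min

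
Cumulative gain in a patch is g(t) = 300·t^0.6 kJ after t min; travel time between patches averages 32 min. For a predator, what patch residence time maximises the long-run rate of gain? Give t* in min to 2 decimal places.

48.00 min

Optimal t* satisfies g'(t*) = g(t*)/(T + t*).
g'(t) = 0.6·300·t^-0.4. Setting 0.6·300·t^-0.4 = 300·t^0.6/(32+t) gives 0.6(32+t) = t, so 0.40·t = 0.6×32.
t* = 0.6×32/0.40 = 48 min.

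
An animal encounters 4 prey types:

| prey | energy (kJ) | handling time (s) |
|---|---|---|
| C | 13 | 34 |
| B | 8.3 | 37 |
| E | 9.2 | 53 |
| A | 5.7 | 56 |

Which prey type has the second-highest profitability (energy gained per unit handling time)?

B

Profitability E/h (kJ/s): C = 13/34 = 0.382, B = 8.3/37 = 0.224, E = 9.2/53 = 0.174, A = 5.7/56 = 0.102.
Ranked: C > B > E > A.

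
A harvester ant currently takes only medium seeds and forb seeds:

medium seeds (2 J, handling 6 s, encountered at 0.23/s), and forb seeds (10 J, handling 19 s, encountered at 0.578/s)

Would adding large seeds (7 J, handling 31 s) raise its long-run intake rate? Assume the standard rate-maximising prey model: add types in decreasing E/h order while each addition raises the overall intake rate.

No

Current rate: (0.23×2 + 0.578×10)/(1 + 0.23×6 + 0.578×19) = 0.467 J/s.
Profitability of large seeds: 7/31 = 0.2258 J/s.
Since 0.2258 < R, time spent handling large seeds is better spent searching.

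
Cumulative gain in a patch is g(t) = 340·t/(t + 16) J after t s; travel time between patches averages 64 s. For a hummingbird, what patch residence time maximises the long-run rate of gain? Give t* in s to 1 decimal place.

32.0 s

By the marginal value theorem, leave when the instantaneous gain rate g'(t) equals the habitat-wide average g(t)/(T + t).
g'(t) = 340·16/(t + 16)². Setting 340·16/(t+16)² = 340t/[(t+16)(64+t)] gives 16(64+t) = t(t+16), so t² = 16×64 = 1024.
t* = √1024 = 32 s.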